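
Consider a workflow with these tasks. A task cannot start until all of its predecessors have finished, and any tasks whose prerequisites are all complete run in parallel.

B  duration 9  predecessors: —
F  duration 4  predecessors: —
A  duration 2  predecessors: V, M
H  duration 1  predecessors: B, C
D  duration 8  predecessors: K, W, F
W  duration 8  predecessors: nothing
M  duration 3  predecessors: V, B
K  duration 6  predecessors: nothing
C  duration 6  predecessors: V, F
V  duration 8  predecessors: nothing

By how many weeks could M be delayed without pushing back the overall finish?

2

The longest chain is W→D = 8+8 = 16; overall finish 16 weeks.
Longest path through M: 14 weeks (earliest finish 12, latest finish 14).
So M can slip 14 − 12 = 2 weeks.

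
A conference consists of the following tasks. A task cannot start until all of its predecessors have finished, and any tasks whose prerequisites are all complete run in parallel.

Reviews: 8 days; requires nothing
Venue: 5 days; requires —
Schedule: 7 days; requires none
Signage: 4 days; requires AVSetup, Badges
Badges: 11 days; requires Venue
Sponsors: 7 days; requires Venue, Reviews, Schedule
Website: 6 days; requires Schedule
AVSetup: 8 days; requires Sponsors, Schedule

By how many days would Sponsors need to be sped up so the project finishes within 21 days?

6

Current finish: 27 days; target: 21.
Sponsors is on every critical path, so each day cut from Sponsors cuts the finish by one (this holds down to a finish of 21).
Need 27 − 21 = 6 days off Sponsors → Sponsors becomes 1 day, finish becomes 21.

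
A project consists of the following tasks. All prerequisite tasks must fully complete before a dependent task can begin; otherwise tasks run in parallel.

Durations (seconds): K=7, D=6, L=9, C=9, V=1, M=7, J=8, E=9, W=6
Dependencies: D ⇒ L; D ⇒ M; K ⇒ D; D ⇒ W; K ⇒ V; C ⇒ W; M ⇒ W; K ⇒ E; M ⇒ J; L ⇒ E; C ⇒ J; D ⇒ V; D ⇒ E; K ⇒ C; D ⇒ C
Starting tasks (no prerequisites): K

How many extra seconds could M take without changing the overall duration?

The longest chain is K→D→L→E = 7+6+9+9 = 31; overall finish 31 seconds.
Longest path through M: 28 seconds (earliest finish 20, latest finish 23).
So M can slip 23 − 20 = 3 seconds.

3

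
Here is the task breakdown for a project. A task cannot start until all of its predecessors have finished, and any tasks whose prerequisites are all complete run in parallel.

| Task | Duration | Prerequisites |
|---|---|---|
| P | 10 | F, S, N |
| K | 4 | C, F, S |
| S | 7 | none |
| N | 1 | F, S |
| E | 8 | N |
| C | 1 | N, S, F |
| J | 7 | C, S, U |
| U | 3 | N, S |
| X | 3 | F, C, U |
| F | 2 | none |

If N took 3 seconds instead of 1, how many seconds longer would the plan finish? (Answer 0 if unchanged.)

Critical path before the change: S→N→U→J = 7+1+3+7 = 18 giving 18 seconds.
Since N is critical, the +2 change carries straight to that chain (now 20 seconds).
That remains the longest chain; total 20 seconds.
Change in finish: 20 − 18 = +2 seconds.

2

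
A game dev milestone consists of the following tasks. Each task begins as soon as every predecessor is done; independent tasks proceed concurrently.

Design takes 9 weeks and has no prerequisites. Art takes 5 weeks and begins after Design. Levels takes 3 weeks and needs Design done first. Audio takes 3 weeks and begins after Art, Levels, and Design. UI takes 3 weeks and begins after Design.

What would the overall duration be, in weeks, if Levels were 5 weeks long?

Critical path before the change: Design→Art→Audio = 9+5+3 = 17 giving 17 weeks.
The longest path through Levels is only 15 weeks, so Levels has float 2.
That remains the longest chain; total 17 weeks.

17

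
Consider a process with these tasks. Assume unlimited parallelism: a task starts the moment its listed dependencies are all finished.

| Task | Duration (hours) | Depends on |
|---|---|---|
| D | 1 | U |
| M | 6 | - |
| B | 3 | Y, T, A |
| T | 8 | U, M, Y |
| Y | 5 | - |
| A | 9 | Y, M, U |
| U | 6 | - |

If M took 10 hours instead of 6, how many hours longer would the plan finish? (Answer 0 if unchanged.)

The binding path is M→A→B = 6+9+3 = 18; finish at 18 hours.
M is on the critical path; changing it to 10 makes that path 22 hours.
The critical path is still M→A→B; finish is now 22 hours.
Change in finish: 22 − 18 = +4 hours.

4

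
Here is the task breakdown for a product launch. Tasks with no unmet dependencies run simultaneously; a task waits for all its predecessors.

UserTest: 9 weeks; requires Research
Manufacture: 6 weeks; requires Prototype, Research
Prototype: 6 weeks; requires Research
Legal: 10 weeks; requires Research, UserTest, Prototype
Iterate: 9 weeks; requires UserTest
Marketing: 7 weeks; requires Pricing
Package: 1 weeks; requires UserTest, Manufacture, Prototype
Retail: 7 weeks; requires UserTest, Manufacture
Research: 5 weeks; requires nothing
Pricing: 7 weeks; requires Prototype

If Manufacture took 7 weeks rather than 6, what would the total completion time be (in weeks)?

As given, the longest chain is Research→Prototype→Pricing→Marketing = 5+6+7+7 = 25, so the finish is 25 weeks.
Manufacture has 1 week of float (longest path through it is 24).
Now Research→Prototype→Manufacture→Retail = 5+6+7+7 = 25 is longest, so the finish becomes 25 weeks.

25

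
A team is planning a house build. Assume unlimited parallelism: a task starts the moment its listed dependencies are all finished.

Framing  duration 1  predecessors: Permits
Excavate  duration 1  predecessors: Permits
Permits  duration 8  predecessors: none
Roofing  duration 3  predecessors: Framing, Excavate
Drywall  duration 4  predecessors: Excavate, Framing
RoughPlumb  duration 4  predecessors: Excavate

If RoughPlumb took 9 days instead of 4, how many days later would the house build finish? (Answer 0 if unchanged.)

Actual critical path: Permits→Excavate→RoughPlumb = 8+1+4 = 13 ⇒ 13 days.
Since RoughPlumb is critical, the +5 change carries straight to that chain (now 18 days).
That remains the longest chain; total 18 days.
Change in finish: 18 − 13 = +5 days.

5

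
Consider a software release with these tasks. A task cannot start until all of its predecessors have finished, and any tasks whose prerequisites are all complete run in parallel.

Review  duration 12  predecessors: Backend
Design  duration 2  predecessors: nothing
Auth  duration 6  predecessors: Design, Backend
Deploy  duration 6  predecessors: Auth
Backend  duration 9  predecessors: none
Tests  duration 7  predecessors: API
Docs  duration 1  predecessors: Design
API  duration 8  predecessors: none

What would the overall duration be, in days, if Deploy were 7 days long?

Critical path before the change: Backend→Auth→Deploy = 9+6+6 = 21 giving 21 days.
Since Deploy is critical, the +1 change carries straight to that chain (now 22 days).
No other chain overtakes it, so the finish is 22 days.

22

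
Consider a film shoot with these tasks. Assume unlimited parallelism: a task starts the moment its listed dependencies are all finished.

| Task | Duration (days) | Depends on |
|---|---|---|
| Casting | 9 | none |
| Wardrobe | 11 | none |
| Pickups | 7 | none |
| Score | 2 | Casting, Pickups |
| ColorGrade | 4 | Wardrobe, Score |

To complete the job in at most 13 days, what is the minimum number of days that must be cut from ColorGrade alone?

2

Current finish: 15 days; target: 13.
ColorGrade is on every critical path, so each day cut from ColorGrade cuts the finish by one (this holds down to a finish of 12).
Need 15 − 13 = 2 days off ColorGrade → ColorGrade becomes 2 days, finish becomes 13.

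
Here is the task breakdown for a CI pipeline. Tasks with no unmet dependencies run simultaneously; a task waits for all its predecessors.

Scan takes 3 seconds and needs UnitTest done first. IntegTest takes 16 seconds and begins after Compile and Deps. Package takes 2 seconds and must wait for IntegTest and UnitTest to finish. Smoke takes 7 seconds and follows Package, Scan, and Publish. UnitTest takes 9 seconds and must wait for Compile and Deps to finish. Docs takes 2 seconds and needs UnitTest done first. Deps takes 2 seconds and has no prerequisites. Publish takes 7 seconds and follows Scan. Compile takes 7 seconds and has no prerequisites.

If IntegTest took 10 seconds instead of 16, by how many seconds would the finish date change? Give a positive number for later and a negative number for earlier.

0

Actual critical path: Compile→UnitTest→Scan→Publish→Smoke = 7+9+3+7+7 = 33 ⇒ 33 seconds.
The longest path through IntegTest is only 32 seconds, so IntegTest has float 1.
The critical path is still Compile→UnitTest→Scan→Publish→Smoke; finish is now 33 seconds.
Change in finish: 33 − 33 = +0 seconds.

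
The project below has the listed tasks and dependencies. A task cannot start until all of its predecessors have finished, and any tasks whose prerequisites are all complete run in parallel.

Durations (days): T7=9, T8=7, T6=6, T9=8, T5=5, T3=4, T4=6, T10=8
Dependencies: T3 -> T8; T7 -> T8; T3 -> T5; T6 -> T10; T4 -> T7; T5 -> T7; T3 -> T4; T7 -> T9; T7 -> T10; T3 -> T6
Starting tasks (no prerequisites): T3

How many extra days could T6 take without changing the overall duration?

Critical path: T3→T4→T7→T9 = 4+6+9+8 = 27, so the finish is 27 days.
Longest path through T6: 18 days (earliest finish 10, latest finish 19).
Slack of T6 = 13 − 4 = 9 days.

9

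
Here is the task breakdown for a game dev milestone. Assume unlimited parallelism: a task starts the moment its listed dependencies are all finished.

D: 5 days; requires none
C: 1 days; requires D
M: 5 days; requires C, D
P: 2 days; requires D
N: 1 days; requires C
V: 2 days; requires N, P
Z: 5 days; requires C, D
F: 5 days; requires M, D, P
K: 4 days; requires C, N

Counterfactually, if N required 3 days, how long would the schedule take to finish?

Actual critical path: D→C→M→F = 5+1+5+5 = 16 ⇒ 16 days.
N has 5 days of float (longest path through it is 11).
That remains the longest chain; total 16 days.

16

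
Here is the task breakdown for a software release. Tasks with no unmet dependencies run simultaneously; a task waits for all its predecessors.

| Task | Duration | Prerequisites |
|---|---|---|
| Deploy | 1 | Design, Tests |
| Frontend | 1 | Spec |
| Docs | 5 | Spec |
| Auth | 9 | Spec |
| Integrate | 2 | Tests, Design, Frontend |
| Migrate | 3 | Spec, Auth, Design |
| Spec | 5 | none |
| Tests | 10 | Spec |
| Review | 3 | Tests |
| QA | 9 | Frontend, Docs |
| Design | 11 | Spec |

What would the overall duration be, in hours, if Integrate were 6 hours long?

22

Actual critical path: Spec→Design→Migrate = 5+11+3 = 19 ⇒ 19 hours.
Integrate has 1 hour of float (longest path through it is 18).
New critical path: Spec→Design→Integrate = 5+11+6 = 22 ⇒ 22 hours.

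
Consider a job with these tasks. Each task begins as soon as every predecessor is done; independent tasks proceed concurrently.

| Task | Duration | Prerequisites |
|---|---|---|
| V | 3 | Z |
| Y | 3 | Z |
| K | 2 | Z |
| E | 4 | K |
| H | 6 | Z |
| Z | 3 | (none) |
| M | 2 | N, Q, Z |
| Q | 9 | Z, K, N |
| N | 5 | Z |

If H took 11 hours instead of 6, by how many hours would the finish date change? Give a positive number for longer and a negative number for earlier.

0

Critical path before the change: Z→N→Q→M = 3+5+9+2 = 19 giving 19 hours.
The longest path through H is only 9 hours, so H has float 10.
No other chain overtakes it, so the finish is 19 hours.
Change in finish: 19 − 19 = +0 hours.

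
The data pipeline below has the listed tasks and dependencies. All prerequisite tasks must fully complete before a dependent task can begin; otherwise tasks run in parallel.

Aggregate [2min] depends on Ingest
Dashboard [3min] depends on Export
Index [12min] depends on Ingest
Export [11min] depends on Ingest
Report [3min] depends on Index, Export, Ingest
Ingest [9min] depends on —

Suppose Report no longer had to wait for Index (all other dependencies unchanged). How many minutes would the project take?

With the dependency in place, Ingest→Index→Report = 9+12+3 = 24 sets the finish at 24 minutes.
Without Index→Report, Report's earliest start moves from 21 to 20.
New critical path: Ingest→Export→Report = 9+11+3 = 23 ⇒ 23 minutes.

23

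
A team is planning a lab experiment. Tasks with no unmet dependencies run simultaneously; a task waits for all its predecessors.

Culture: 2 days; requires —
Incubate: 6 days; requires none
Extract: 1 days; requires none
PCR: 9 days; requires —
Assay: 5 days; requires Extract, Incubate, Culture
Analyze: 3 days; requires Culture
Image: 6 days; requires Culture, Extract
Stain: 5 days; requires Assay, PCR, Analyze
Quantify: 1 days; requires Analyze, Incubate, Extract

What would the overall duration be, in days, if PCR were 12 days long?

As given, the longest chain is Incubate→Assay→Stain = 6+5+5 = 16, so the finish is 16 days.
The longest path through PCR is only 14 days, so PCR has float 2.
The binding chain switches to PCR→Stain = 12+5 = 17; finish 17 days.

17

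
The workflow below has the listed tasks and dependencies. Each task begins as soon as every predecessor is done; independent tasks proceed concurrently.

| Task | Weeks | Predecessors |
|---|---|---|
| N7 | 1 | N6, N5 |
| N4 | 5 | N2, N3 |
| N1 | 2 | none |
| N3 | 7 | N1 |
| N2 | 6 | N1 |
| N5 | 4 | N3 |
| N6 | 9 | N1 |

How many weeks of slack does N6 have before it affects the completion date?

N1→N3→N4 = 2+7+5 = 14 sets the makespan at 14 weeks.
N6 finishes as early as 11 and must finish by 13.
Float = 14 − 12 = 2.

2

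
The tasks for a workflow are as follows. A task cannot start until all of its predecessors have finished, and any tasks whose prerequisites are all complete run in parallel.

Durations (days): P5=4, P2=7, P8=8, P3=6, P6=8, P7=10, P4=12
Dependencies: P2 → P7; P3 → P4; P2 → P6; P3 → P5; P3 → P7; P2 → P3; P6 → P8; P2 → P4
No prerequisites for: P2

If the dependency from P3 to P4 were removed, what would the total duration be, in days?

With the dependency in place, P2→P3→P4 = 7+6+12 = 25 sets the finish at 25 days.
Without P3→P4, P4's earliest start moves from 13 to 7.
After: P2→P3→P7 = 7+6+10 = 23 → 23 days.

23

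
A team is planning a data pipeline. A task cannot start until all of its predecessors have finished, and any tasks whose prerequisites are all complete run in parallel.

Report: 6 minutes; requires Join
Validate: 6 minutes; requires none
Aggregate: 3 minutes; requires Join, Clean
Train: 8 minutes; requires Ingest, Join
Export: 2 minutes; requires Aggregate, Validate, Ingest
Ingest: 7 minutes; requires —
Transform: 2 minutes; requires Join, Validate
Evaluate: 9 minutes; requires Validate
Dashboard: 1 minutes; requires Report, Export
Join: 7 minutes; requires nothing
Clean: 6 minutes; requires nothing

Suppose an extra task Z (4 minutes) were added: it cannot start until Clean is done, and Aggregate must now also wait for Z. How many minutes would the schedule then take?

Originally the schedule takes 15 minutes.
With Z inserted, Aggregate now waits for max(Join, Clean, Z).
New critical path: Clean→Z→Aggregate→Export→Dashboard = 6+4+3+2+1 = 16 ⇒ 16 minutes.

16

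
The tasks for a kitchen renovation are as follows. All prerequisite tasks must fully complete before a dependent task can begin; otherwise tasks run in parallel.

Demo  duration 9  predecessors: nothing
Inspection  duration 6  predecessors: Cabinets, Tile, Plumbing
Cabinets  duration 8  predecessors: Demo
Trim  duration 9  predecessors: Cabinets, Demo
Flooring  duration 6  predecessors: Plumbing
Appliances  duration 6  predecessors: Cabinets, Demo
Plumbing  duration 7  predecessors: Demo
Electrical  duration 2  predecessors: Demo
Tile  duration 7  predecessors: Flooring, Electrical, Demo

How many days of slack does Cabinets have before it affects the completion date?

Critical path: Demo→Plumbing→Flooring→Tile→Inspection = 9+7+6+7+6 = 35, so the finish is 35 days.
The longest chain containing Cabinets totals 26 days.
Slack of Cabinets = 18 − 9 = 9 days.

9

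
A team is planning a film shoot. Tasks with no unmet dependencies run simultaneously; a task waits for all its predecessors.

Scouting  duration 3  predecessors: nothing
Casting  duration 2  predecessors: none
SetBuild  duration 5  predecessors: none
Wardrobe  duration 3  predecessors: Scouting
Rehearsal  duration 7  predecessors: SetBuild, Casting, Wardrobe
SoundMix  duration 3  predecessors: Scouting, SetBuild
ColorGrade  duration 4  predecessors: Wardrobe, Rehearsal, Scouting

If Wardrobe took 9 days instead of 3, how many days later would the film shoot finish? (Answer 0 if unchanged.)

6

Actual critical path: Scouting→Wardrobe→Rehearsal→ColorGrade = 3+3+7+4 = 17 ⇒ 17 days.
Wardrobe is on the critical path; changing it to 9 makes that path 23 days.
That remains the longest chain; total 23 days.
Change in finish: 23 − 17 = +6 days.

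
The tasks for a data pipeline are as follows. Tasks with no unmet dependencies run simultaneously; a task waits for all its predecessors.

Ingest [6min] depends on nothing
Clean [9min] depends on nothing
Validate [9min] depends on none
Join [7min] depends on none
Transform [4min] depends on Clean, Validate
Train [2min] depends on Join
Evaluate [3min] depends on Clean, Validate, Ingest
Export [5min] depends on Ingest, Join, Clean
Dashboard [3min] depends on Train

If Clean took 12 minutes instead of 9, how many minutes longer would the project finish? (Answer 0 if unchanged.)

Baseline: Clean→Export = 9+5 = 14 → 14 minutes.
Since Clean is critical, the +3 change carries straight to that chain (now 17 minutes).
The critical path is still Clean→Export; finish is now 17 minutes.
Change in finish: 17 − 14 = +3 minutes.

3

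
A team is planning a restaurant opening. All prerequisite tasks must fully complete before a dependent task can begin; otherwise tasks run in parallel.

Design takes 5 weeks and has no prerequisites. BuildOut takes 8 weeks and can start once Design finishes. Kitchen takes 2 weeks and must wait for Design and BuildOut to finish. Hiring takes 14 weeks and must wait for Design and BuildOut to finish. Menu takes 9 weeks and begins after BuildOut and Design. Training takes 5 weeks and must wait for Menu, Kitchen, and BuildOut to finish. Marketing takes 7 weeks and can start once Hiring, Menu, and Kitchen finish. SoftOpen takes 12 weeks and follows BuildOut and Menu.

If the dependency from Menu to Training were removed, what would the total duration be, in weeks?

34

Before: longest chain Design→BuildOut→Hiring→Marketing = 5+8+14+7 = 34, finish 34.
Without Menu→Training, Training's earliest start moves from 22 to 15.
New critical path: Design→BuildOut→Hiring→Marketing = 5+8+14+7 = 34 ⇒ 34 weeks.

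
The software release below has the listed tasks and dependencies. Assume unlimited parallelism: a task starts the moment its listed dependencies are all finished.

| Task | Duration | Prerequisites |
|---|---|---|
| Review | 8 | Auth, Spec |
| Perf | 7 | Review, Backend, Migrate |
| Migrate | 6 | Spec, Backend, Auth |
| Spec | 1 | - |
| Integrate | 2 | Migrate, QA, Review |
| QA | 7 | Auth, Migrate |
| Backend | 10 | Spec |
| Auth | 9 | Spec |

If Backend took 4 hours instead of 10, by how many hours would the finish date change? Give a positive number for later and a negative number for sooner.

Baseline: Spec→Backend→Migrate→QA→Integrate = 1+10+6+7+2 = 26 → 26 hours.
Since Backend is critical, the -6 change carries straight to that chain (now 20 hours).
Now Spec→Auth→Review→Perf = 1+9+8+7 = 25 is longest, so the finish becomes 25 hours.
Change in finish: 25 − 26 = -1 hours.

-1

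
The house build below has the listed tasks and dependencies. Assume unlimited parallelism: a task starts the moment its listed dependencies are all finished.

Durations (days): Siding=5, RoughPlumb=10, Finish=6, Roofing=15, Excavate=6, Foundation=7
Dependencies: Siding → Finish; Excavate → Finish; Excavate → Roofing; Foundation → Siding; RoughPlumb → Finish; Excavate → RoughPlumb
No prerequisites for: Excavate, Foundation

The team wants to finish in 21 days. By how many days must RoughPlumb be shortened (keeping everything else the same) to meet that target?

Current finish: 22 days; target: 21.
RoughPlumb is on every critical path, so each day cut from RoughPlumb cuts the finish by one (this holds down to a finish of 21).
Need 22 − 21 = 1 day off RoughPlumb → RoughPlumb becomes 9 days, finish becomes 21.

1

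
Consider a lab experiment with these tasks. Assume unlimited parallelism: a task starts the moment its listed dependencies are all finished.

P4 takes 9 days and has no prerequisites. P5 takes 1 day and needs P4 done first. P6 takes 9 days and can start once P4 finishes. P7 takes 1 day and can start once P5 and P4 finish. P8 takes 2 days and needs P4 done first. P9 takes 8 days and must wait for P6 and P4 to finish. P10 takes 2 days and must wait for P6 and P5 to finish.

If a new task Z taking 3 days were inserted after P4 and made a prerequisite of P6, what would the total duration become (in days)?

Originally the schedule takes 26 days.
With Z inserted, P6 now waits for max(P4, Z).
New critical path: P4→Z→P6→P9 = 9+3+9+8 = 29 ⇒ 29 days.

29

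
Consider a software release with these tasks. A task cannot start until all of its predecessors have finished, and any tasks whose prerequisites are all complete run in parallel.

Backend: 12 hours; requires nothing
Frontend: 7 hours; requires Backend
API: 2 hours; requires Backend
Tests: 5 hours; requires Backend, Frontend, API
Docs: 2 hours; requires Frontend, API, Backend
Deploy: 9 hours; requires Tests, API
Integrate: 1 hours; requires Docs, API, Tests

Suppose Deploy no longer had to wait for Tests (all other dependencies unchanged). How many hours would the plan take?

25

Original critical path: Backend→Frontend→Tests→Deploy = 12+7+5+9 = 33 ⇒ 33 hours.
Without Tests→Deploy, Deploy's earliest start moves from 24 to 14.
After: Backend→Frontend→Tests→Integrate = 12+7+5+1 = 25 → 25 hours.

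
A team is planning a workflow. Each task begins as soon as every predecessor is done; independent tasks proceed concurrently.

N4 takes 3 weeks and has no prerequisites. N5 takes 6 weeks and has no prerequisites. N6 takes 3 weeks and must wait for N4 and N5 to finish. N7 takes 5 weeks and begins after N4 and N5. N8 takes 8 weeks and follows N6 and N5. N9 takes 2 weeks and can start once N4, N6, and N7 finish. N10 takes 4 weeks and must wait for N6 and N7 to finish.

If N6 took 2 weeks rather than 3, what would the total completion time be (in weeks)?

16

Baseline: N5→N6→N8 = 6+3+8 = 17 → 17 weeks.
N6 lies on that path, so at 2 weeks the path becomes 16 weeks.
The critical path is still N5→N6→N8; finish is now 16 weeks.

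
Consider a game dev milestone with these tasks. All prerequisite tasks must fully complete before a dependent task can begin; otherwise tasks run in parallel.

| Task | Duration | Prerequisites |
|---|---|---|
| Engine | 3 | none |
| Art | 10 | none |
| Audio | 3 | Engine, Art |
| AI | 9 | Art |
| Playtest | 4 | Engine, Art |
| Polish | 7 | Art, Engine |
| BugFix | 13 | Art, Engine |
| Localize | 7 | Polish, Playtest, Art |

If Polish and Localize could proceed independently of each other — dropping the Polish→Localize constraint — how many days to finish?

Before: longest chain Art→Polish→Localize = 10+7+7 = 24, finish 24.
Without Polish→Localize, Localize's earliest start moves from 17 to 14.
New critical path: Art→BugFix = 10+13 = 23 ⇒ 23 days.

23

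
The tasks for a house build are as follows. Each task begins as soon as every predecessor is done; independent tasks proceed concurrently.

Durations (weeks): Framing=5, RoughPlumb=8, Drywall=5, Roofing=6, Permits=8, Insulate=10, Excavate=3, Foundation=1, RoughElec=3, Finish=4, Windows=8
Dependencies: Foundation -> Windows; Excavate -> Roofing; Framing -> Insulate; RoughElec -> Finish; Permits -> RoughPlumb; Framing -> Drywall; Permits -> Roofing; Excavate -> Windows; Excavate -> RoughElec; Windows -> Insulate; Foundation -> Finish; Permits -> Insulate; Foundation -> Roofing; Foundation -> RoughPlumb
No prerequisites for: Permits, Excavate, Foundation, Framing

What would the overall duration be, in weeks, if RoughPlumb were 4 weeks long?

As given, the longest chain is Excavate→Windows→Insulate = 3+8+10 = 21, so the finish is 21 weeks.
RoughPlumb has 5 weeks of float (longest path through it is 16).
That remains the longest chain; total 21 weeks.

21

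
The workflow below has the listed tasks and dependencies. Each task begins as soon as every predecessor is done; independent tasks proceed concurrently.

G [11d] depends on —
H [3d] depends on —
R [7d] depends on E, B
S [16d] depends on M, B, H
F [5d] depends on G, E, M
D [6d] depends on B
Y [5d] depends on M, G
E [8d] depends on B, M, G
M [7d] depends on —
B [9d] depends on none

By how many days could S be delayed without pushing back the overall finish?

1

The longest chain is G→E→R = 11+8+7 = 26; overall finish 26 days.
S finishes as early as 25 and must finish by 26.
So S can slip 26 − 25 = 1 day.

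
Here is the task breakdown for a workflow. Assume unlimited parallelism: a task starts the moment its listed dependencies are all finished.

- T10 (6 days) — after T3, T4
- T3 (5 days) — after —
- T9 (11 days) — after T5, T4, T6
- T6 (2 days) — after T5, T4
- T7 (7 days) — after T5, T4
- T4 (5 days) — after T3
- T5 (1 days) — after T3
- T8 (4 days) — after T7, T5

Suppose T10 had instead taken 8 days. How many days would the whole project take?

23

Critical path before the change: T3→T4→T6→T9 = 5+5+2+11 = 23 giving 23 days.
T10 is off the critical path — its longest chain is 16 days, giving 7 of slack.
That remains the longest chain; total 23 days.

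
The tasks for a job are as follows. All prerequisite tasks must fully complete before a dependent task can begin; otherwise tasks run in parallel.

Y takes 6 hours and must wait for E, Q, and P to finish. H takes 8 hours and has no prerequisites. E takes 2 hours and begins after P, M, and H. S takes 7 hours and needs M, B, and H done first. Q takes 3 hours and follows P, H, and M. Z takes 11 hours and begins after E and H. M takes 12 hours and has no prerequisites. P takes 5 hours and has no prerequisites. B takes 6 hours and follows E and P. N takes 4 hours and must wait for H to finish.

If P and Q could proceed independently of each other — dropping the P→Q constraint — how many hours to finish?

27

Before: longest chain M→E→B→S = 12+2+6+7 = 27, finish 27.
Dropping P→Q doesn't change Q's earliest start (12); another predecessor still binds.
After: M→E→B→S = 12+2+6+7 = 27 → 27 hours.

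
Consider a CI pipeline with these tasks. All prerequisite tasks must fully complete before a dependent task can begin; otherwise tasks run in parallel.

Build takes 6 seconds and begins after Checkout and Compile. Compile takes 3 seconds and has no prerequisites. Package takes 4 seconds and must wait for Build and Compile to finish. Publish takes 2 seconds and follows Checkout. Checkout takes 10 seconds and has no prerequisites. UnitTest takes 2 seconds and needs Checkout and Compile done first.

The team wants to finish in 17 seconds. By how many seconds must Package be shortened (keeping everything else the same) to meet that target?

3

Current finish: 20 seconds; target: 17.
Package is on every critical path, so each second cut from Package cuts the finish by one (this holds down to a finish of 17).
Need 20 − 17 = 3 seconds off Package → Package becomes 1 second, finish becomes 17.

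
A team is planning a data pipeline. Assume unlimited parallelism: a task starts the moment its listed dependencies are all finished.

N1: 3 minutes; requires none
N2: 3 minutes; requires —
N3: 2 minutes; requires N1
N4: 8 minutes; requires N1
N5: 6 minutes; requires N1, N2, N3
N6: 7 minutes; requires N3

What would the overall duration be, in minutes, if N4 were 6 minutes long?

12

The binding path is N1→N3→N6 = 3+2+7 = 12; finish at 12 minutes.
N4 has 1 minute of float (longest path through it is 11).
That remains the longest chain; total 12 minutes.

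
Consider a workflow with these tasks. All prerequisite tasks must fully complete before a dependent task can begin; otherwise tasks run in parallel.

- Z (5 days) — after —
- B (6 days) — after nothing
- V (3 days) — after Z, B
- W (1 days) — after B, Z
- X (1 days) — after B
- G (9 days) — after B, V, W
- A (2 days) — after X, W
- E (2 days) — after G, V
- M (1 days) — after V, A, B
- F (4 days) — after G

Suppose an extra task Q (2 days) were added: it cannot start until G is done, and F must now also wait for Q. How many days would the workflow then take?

24

Originally the workflow takes 22 days.
With Q inserted, F now waits for max(G, Q).
New critical path: B→V→G→Q→F = 6+3+9+2+4 = 24 ⇒ 24 days.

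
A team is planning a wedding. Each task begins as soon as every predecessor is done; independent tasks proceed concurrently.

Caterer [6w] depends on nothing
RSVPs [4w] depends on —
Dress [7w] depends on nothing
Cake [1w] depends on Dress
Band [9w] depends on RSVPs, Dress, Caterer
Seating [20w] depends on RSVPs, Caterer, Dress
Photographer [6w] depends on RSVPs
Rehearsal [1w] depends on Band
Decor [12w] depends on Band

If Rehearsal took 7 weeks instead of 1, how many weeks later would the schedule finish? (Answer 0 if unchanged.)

Actual critical path: Dress→Band→Decor = 7+9+12 = 28 ⇒ 28 weeks.
The longest path through Rehearsal is only 17 weeks, so Rehearsal has float 11.
That remains the longest chain; total 28 weeks.
Change in finish: 28 − 28 = +0 weeks.

0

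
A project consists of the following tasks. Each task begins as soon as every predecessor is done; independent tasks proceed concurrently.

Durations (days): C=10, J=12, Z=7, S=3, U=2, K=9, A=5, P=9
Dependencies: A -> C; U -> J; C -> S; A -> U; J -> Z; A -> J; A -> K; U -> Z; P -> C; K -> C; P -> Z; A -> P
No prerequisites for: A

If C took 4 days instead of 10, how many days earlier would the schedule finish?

Actual critical path: A→P→C→S = 5+9+10+3 = 27 ⇒ 27 days.
C is on the critical path; changing it to 4 makes that path 21 days.
New critical path: A→U→J→Z = 5+2+12+7 = 26 ⇒ 26 days.
Change in finish: 26 − 27 = -1 days.

1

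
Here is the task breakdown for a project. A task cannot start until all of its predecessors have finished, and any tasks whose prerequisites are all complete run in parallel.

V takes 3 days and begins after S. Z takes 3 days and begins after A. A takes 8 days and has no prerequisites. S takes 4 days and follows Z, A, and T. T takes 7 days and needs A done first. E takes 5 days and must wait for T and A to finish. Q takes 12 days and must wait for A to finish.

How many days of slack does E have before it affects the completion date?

2

A→T→S→V = 8+7+4+3 = 22 sets the makespan at 22 days.
E finishes as early as 20 and must finish by 22.
So E can slip 22 − 20 = 2 days.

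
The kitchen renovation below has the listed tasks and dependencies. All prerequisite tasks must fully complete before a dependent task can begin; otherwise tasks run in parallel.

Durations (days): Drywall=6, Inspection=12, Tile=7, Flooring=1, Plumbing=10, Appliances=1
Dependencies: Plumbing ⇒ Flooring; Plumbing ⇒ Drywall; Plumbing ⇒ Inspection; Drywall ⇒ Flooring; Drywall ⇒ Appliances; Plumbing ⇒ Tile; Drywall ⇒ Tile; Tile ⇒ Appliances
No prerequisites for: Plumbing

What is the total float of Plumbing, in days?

0

The longest chain is Plumbing→Drywall→Tile→Appliances = 10+6+7+1 = 24; overall finish 24 days.
Longest path through Plumbing: 24 days (earliest finish 10, latest finish 10).
Float = 24 − 24 = 0.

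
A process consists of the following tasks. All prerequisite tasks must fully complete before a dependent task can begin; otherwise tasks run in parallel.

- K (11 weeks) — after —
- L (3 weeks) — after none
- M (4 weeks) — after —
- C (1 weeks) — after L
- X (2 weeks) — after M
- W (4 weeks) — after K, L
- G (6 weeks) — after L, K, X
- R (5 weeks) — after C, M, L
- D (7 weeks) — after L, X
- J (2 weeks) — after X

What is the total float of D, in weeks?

Critical path: K→G = 11+6 = 17, so the finish is 17 weeks.
Longest path through D: 13 weeks (earliest finish 13, latest finish 17).
So D can slip 17 − 13 = 4 weeks.

4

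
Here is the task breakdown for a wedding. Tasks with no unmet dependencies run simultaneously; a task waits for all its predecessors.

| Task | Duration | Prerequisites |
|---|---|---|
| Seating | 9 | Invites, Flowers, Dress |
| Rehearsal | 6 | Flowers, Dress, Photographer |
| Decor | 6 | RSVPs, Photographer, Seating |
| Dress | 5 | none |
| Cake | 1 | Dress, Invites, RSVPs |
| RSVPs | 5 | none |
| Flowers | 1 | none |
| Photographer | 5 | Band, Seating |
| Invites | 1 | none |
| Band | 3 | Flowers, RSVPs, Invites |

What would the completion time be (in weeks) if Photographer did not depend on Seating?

Before: longest chain Dress→Seating→Photographer→Rehearsal = 5+9+5+6 = 25, finish 25.
Without Seating→Photographer, Photographer's earliest start moves from 14 to 8.
The longest chain is now Dress→Seating→Decor = 5+9+6 = 20, so the schedule takes 20 weeks.

20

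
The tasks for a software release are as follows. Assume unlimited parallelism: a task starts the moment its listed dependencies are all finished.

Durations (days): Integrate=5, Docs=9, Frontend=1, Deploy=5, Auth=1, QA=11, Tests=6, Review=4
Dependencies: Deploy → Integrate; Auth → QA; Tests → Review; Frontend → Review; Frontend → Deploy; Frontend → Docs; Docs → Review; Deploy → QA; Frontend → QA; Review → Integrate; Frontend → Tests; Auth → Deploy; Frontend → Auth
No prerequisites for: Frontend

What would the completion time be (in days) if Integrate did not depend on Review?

18

Before: longest chain Frontend→Docs→Review→Integrate = 1+9+4+5 = 19, finish 19.
Without Review→Integrate, Integrate's earliest start moves from 14 to 7.
After: Frontend→Auth→Deploy→QA = 1+1+5+11 = 18 → 18 days.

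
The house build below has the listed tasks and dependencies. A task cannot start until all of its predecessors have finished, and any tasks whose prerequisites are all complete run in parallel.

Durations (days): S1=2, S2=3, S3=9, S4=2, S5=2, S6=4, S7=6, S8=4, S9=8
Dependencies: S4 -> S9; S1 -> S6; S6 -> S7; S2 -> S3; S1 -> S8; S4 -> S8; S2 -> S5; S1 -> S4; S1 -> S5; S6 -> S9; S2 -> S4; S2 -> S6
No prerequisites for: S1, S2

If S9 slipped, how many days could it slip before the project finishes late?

0

S2→S6→S9 = 3+4+8 = 15 sets the makespan at 15 days.
The longest chain containing S9 totals 15 days.
Float = 15 − 15 = 0.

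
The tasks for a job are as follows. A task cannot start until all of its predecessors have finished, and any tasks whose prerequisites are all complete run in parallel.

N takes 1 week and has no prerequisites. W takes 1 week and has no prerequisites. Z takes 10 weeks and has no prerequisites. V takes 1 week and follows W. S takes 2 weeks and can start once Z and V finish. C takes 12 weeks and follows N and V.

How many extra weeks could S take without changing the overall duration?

W→V→C = 1+1+12 = 14 sets the makespan at 14 weeks.
S finishes as early as 12 and must finish by 14.
So S can slip 14 − 12 = 2 weeks.

2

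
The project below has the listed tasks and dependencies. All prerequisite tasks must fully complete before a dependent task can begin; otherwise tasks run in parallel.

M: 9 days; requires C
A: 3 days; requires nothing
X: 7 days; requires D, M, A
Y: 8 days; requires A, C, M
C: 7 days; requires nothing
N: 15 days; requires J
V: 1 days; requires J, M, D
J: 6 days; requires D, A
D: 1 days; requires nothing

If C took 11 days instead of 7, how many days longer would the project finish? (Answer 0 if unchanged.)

4

The binding path is C→M→Y = 7+9+8 = 24; finish at 24 days.
C lies on that path, so at 11 days the path becomes 28 days.
The critical path is still C→M→Y; finish is now 28 days.
Change in finish: 28 − 24 = +4 days.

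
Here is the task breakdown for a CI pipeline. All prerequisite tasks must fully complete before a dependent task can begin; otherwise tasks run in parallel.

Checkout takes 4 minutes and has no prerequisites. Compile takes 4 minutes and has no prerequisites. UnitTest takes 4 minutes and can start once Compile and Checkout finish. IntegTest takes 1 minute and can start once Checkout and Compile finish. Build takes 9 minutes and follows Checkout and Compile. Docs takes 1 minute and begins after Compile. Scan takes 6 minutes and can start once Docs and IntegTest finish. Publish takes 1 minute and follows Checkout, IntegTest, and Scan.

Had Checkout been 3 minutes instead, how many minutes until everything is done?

Critical path before the change: Checkout→Build = 4+9 = 13 giving 13 minutes.
Since Checkout is critical, the -1 change carries straight to that chain (now 12 minutes).
New critical path: Compile→Build = 4+9 = 13 ⇒ 13 minutes.

13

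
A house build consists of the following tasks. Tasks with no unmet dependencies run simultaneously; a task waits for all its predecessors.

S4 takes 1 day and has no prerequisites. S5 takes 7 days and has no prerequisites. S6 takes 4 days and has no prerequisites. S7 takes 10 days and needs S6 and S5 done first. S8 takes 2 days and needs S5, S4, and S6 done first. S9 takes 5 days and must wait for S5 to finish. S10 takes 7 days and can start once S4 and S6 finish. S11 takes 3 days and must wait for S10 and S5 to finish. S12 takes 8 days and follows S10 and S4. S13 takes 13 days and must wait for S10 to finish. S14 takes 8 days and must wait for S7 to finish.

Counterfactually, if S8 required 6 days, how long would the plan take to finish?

Critical path before the change: S5→S7→S14 = 7+10+8 = 25 giving 25 days.
The longest path through S8 is only 9 days, so S8 has float 16.
That remains the longest chain; total 25 days.

25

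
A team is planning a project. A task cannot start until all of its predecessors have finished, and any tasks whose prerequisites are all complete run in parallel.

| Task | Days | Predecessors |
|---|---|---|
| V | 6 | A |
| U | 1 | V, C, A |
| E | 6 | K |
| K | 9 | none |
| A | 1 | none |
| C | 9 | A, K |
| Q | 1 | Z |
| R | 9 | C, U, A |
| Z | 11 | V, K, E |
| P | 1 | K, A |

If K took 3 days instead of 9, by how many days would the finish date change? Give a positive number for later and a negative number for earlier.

-6

Critical path before the change: K→C→U→R = 9+9+1+9 = 28 giving 28 days.
K is on the critical path; changing it to 3 makes that path 22 days.
That remains the longest chain; total 22 days.
Change in finish: 22 − 28 = -6 days.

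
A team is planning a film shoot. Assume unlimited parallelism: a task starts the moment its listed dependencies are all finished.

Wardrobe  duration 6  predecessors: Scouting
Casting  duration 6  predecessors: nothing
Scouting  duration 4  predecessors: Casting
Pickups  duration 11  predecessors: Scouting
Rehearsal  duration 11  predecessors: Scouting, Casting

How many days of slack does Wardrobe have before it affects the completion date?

Critical path: Casting→Scouting→Rehearsal = 6+4+11 = 21, so the finish is 21 days.
The longest chain containing Wardrobe totals 16 days.
Slack of Wardrobe = 15 − 10 = 5 days.

5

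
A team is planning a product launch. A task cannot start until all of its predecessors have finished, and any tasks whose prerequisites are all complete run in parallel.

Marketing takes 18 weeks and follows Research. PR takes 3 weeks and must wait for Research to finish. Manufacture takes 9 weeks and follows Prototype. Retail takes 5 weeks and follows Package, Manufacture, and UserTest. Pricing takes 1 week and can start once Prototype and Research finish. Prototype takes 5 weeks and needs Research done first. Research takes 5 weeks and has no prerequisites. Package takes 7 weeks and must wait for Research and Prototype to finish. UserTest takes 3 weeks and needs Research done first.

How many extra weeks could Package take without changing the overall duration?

Research→Prototype→Manufacture→Retail = 5+5+9+5 = 24 sets the makespan at 24 weeks.
Longest path through Package: 22 weeks (earliest finish 17, latest finish 19).
So Package can slip 19 − 17 = 2 weeks.

2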